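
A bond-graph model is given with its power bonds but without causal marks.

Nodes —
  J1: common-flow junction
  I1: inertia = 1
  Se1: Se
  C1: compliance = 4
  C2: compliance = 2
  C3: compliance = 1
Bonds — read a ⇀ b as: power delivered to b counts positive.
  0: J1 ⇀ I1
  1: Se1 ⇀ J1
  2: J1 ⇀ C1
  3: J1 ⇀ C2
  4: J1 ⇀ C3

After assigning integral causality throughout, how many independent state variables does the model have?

β1 →J1  (source Se1 imposes e)
β0 →I1  (I1 integral (f out))
β2 →J1  (J1: bond 0 brought flow, rest push out)
β3 →J1  (1-jn J1 has f-setter on 0)
β4 →J1  (1-jn J1 has f-setter on 0)

4  (C1, C2, C3, I1 all integral)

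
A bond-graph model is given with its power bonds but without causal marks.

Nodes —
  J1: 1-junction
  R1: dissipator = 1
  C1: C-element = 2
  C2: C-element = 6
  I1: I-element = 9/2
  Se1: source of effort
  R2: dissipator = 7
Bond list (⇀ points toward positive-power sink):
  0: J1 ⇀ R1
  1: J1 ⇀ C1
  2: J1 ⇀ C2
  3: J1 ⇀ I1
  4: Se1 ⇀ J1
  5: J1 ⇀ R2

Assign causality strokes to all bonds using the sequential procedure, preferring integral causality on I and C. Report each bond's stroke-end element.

b4 stroke→J1  (Se1 fixes effort; stroke away)
b1 stroke→J1  (C1 outputs effort q/C1)
b2 stroke→J1  (C2 outputs effort q/C2)
b3 stroke→I1  (I1: I, integral causality)
b0 stroke→J1  (J1 flow already set via bond 3)
b5 stroke→J1  (J1: bond 3 brought flow, rest push out)

#0 →J1
#1 →J1
#2 →J1
#3 →I1
#4 →J1
#5 →J1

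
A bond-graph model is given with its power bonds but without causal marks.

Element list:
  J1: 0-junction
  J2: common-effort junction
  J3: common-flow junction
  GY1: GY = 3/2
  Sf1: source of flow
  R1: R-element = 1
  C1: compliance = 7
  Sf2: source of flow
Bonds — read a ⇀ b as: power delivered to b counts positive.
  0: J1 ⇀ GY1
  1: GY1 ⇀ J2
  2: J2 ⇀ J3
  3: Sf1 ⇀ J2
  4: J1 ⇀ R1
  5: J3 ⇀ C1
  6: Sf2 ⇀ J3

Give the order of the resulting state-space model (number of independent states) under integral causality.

bond 3 →Sf1  (Sf1 (Sf) sets flow on bond)
bond 6 →Sf2  (Sf2: flow source, stroke at near end)
bond 2 →J3  (J3 flow already set via bond 6)
bond 5 →J3  (1-jn J3 has f-setter on 6)
bond 1 →J2  (J2: last free bond brings effort in)
bond 0 →J1  (GY GY1: same side as bond 1)
bond 4 →R1  (J1 effort already set via bond 0)

1  (C1 all integral)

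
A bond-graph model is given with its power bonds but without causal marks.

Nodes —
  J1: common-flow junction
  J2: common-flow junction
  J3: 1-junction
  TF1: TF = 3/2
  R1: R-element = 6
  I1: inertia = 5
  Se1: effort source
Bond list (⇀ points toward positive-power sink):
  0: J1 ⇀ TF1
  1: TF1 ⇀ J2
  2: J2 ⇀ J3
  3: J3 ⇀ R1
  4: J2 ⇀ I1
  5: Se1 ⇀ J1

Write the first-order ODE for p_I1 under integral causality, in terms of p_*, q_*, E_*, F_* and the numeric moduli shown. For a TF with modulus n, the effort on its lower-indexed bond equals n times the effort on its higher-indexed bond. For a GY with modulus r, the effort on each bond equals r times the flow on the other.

#5 stroke→J1  (Se1: effort source, stroke at far end)
#0 stroke→TF1  (only one flow-in slot at J1)
#1 stroke→J2  (through TF1, causality passes straight; one stroke at TF1)
#4 stroke→I1  (prefer integral on I1)
#2 stroke→J2  (common-f at J2 fixed by 4)
#3 stroke→J3  (1-jn J3 has f-setter on 2)

dp_I1/dt = 2*E_Se1/3 - 6*p_I1/5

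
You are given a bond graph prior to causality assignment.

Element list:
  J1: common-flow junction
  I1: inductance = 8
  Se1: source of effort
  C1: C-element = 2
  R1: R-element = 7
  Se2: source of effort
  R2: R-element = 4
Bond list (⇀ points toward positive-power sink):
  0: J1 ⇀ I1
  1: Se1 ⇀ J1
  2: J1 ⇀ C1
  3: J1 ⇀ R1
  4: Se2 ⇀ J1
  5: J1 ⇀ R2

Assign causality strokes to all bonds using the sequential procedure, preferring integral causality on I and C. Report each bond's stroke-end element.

#1 stroke at J1  (Se1 (Se) sets effort on bond)
#4 stroke at J1  (Se2 (Se) sets effort on bond)
#0 stroke at I1  (I1 outputs flow p/I1)
#2 stroke at J1  (J1 flow already set via bond 0)
#3 stroke at J1  (common-f at J1 fixed by 0)
#5 stroke at J1  (1-jn J1 has f-setter on 0)

b0 |I1
b1 |J1
b2 |J1
b3 |J1
b4 |J1
b5 |J1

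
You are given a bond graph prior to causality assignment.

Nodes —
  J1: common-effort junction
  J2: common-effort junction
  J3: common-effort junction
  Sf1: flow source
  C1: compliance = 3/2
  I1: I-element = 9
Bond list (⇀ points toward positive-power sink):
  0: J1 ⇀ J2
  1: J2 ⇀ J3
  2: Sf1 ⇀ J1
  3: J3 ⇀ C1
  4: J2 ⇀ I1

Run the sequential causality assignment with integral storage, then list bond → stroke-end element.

#0 →J1
#1 →J2
#2 →Sf1
#3 →J3
#4 →I1

bond 2 stroke at Sf1  (source Sf1 imposes f)
bond 0 stroke at J1  (J1: last free bond brings effort in)
bond 3 stroke at J3  (prefer integral on C1)
bond 1 stroke at J2  (J3: bond 3 brought effort, rest push out)
bond 4 stroke at I1  (J2 effort already set via bond 1)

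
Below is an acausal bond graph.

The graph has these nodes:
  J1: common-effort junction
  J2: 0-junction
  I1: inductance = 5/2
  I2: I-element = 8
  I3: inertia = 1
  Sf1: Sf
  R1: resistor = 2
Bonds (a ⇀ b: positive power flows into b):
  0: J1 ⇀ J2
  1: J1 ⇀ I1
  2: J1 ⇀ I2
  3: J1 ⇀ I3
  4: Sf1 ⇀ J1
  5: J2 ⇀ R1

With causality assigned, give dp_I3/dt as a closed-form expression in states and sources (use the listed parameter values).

dp_I3/dt = 2*F_Sf1 - 4*p_I1/5 - p_I2/4 - 2*p_I3

β4 |Sf1  (Sf1 fixes flow; stroke at Sf1)
β1 |I1  (I1 integral (f out))
β2 |I2  (I2: I, integral causality)
β3 |I3  (I3 outputs flow p/I3)
β0 |J1  (closing 0-jn rule on J1)
β5 |J2  (J2 needs exactly one e-in)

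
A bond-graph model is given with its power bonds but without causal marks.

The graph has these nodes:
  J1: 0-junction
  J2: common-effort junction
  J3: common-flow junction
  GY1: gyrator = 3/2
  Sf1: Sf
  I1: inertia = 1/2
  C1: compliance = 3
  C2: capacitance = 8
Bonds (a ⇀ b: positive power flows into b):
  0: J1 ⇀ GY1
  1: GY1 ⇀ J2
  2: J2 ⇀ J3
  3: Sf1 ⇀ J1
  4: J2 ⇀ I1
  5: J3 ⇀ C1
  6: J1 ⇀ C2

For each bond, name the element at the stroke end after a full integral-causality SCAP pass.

#0 stroke→GY1
#1 stroke→GY1
#2 stroke→J2
#3 stroke→Sf1
#4 stroke→I1
#5 stroke→J3
#6 stroke→J1

b3 |Sf1  (Sf1 fixes flow; stroke at Sf1)
b4 |I1  (prefer integral on I1)
b5 |J3  (C1 integral (e out))
b2 |J2  (J3 needs exactly one f-in)
b1 |GY1  (J2 effort already set via bond 2)
b0 |GY1  (GY1: gyrator matches bond 1)
b6 |J1  (closing 0-jn rule on J1)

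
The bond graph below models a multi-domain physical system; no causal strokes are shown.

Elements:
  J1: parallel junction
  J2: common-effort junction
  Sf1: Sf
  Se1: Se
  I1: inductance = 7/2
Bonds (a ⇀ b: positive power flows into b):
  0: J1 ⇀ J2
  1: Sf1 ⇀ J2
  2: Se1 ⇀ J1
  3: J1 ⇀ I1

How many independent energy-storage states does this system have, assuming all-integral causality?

#1 |Sf1  (Sf1 (Sf) sets flow on bond)
#2 |J1  (Se1 fixes effort; stroke away)
#0 |J2  (common-e at J1 fixed by 2)
#3 |I1  (J1: bond 2 brought effort, rest push out)

1  (I1 all integral)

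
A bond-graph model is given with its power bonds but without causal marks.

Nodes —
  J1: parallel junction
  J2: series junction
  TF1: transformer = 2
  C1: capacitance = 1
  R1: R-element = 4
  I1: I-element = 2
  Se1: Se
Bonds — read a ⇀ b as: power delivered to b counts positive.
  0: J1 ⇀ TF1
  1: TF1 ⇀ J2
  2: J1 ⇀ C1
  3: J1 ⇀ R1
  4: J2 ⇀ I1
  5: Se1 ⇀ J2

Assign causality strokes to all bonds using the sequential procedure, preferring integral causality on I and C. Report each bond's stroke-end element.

#0 stroke at TF1
#1 stroke at J2
#2 stroke at J1
#3 stroke at R1
#4 stroke at I1
#5 stroke at J2

#5 stroke at J2  (Se1 (Se) sets effort on bond)
#2 stroke at J1  (C1 outputs effort q/C1)
#0 stroke at TF1  (J1 effort already set via bond 2)
#3 stroke at R1  (J1: bond 2 brought effort, rest push out)
#1 stroke at J2  (TF TF1: opposite of bond 0)
#4 stroke at I1  (J2 needs exactly one f-in)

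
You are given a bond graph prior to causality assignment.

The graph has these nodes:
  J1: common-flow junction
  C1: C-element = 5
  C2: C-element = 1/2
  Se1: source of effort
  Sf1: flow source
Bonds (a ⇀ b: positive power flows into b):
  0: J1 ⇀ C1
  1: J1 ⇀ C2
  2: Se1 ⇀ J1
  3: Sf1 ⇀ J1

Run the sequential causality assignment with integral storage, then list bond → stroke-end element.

bond 0 →J1
bond 1 →J1
bond 2 →J1
bond 3 →Sf1

b2 stroke at J1  (Se1 (Se) sets effort on bond)
b3 stroke at Sf1  (source Sf1 imposes f)
b0 stroke at J1  (common-f at J1 fixed by 3)
b1 stroke at J1  (common-f at J1 fixed by 3)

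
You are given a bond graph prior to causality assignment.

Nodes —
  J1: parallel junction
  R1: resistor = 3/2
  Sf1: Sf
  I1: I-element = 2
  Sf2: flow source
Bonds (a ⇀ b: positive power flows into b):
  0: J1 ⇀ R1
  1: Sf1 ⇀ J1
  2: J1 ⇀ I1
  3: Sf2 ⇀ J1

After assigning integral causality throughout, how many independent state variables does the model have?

1  (I1 all integral)

bond 1 stroke→Sf1  (Sf1 (Sf) sets flow on bond)
bond 3 stroke→Sf2  (Sf2: flow source, stroke at near end)
bond 2 stroke→I1  (I1: I, integral causality)
bond 0 stroke→J1  (J1: last free bond brings effort in)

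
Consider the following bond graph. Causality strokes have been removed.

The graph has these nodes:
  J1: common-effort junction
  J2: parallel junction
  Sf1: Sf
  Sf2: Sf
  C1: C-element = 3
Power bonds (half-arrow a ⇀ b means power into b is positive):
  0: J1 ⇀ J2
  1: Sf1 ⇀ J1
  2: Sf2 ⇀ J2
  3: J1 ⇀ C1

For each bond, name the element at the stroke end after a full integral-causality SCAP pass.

bond 0 →J2
bond 1 →Sf1
bond 2 →Sf2
bond 3 →J1

bond 1 stroke→Sf1  (Sf1: flow source, stroke at near end)
bond 2 stroke→Sf2  (Sf2: flow source, stroke at near end)
bond 0 stroke→J2  (only one effort-in slot at J2)
bond 3 stroke→J1  (J1 needs exactly one e-in)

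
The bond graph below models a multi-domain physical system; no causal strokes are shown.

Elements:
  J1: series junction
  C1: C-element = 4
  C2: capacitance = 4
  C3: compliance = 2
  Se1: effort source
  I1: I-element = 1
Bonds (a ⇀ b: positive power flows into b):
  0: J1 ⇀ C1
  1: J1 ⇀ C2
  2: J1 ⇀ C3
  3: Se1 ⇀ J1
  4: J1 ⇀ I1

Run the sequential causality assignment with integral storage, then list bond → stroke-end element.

bond 3 stroke at J1  (source Se1 imposes e)
bond 0 stroke at J1  (C1: C, integral causality)
bond 1 stroke at J1  (prefer integral on C2)
bond 2 stroke at J1  (C3: C, integral causality)
bond 4 stroke at I1  (closing 1-jn rule on J1)

#0 |J1
#1 |J1
#2 |J1
#3 |J1
#4 |I1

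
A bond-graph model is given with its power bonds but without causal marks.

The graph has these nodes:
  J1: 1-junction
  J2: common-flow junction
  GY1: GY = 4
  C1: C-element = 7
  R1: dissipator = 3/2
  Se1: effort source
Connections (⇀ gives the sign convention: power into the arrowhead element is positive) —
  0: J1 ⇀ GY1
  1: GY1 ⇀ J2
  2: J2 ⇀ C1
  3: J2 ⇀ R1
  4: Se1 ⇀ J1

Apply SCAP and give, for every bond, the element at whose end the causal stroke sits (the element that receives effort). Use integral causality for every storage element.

bond 0 stroke at GY1
bond 1 stroke at GY1
bond 2 stroke at J2
bond 3 stroke at J2
bond 4 stroke at J1

#4 →J1  (Se1 fixes effort; stroke away)
#0 →GY1  (closing 1-jn rule on J1)
#1 →GY1  (GY GY1: same side as bond 0)
#2 →J2  (J2: bond 1 brought flow, rest push out)
#3 →J2  (1-jn J2 has f-setter on 1)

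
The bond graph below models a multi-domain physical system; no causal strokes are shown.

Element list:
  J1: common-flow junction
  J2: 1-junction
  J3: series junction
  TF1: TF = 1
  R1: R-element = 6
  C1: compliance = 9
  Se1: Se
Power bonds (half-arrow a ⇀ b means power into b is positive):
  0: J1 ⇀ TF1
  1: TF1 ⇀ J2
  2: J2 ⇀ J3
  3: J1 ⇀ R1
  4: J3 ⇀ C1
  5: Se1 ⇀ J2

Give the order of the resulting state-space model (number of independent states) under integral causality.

1  (C1 all integral)

β5 stroke at J2  (Se1: effort source, stroke at far end)
β4 stroke at J3  (C1 integral (e out))
β2 stroke at J2  (closing 1-jn rule on J3)
β1 stroke at TF1  (closing 1-jn rule on J2)
β0 stroke at J1  (TF TF1: opposite of bond 1)
β3 stroke at R1  (closing 1-jn rule on J1)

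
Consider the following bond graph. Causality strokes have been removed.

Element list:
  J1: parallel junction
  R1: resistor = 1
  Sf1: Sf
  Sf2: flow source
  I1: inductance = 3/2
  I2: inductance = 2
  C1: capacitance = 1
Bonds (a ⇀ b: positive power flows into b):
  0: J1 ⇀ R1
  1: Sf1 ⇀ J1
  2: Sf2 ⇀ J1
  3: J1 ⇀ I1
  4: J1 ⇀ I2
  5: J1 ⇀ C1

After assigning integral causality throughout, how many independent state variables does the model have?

3  (C1, I1, I2 all integral)

β1 stroke→Sf1  (source Sf1 imposes f)
β2 stroke→Sf2  (source Sf2 imposes f)
β3 stroke→I1  (prefer integral on I1)
β4 stroke→I2  (I2: I, integral causality)
β5 stroke→J1  (C1: C, integral causality)
β0 stroke→R1  (0-jn J1 has e-setter on 5)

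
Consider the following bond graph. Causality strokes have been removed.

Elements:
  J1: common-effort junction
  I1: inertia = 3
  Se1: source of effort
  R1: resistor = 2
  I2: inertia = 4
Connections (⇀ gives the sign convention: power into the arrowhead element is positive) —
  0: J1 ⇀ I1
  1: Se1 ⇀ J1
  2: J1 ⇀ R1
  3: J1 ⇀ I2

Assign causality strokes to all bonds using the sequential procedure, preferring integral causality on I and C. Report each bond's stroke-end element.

#1 stroke at J1  (Se1: effort source, stroke at far end)
#0 stroke at I1  (J1: bond 1 brought effort, rest push out)
#2 stroke at R1  (0-jn J1 has e-setter on 1)
#3 stroke at I2  (J1 effort already set via bond 1)

#0 |I1
#1 |J1
#2 |R1
#3 |I2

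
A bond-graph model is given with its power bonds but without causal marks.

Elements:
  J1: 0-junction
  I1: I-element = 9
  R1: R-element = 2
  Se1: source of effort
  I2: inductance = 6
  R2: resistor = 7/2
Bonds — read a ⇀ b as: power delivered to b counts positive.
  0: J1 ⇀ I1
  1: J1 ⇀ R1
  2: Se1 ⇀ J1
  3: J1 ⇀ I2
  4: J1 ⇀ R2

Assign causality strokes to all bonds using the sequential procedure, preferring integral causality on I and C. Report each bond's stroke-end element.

#2 stroke at J1  (source Se1 imposes e)
#0 stroke at I1  (J1 effort already set via bond 2)
#1 stroke at R1  (0-jn J1 has e-setter on 2)
#3 stroke at I2  (J1: bond 2 brought effort, rest push out)
#4 stroke at R2  (common-e at J1 fixed by 2)

#0 →I1
#1 →R1
#2 →J1
#3 →I2
#4 →R2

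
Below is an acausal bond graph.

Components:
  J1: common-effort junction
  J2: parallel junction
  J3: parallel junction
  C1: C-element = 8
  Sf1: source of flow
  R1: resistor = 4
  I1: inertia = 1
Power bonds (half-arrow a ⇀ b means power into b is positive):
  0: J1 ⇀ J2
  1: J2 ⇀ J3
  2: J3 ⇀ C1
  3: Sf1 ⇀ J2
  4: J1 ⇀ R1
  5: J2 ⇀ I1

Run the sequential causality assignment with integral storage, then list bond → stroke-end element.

β3 stroke→Sf1  (source Sf1 imposes f)
β2 stroke→J3  (C1: C, integral causality)
β1 stroke→J2  (J3: bond 2 brought effort, rest push out)
β0 stroke→J1  (J2: bond 1 brought effort, rest push out)
β5 stroke→I1  (J2: bond 1 brought effort, rest push out)
β4 stroke→R1  (0-jn J1 has e-setter on 0)

#0 stroke at J1
#1 stroke at J2
#2 stroke at J3
#3 stroke at Sf1
#4 stroke at R1
#5 stroke at I1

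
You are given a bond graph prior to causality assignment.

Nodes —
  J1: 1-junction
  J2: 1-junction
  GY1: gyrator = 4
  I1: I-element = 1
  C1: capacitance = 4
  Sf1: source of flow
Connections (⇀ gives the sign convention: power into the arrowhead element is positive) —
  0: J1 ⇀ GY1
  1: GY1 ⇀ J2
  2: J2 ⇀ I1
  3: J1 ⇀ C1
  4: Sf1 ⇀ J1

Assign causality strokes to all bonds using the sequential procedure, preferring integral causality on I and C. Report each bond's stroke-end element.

bond 4 →Sf1  (Sf1: flow source, stroke at near end)
bond 0 →J1  (1-jn J1 has f-setter on 4)
bond 3 →J1  (common-f at J1 fixed by 4)
bond 1 →J2  (GY1 both-in/both-out from 0)
bond 2 →I1  (J2: last free bond brings flow in)

#0 |J1
#1 |J2
#2 |I1
#3 |J1
#4 |Sf1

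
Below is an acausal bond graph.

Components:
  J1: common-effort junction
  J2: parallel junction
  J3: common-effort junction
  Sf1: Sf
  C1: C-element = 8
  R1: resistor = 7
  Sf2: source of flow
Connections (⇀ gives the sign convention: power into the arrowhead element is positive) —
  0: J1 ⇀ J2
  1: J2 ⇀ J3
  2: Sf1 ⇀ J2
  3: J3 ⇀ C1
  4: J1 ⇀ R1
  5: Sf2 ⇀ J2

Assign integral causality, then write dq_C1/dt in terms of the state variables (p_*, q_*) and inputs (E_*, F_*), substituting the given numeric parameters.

dq_C1/dt = F_Sf1 + F_Sf2 - q_C1/56

#2 stroke at Sf1  (Sf1: flow source, stroke at near end)
#5 stroke at Sf2  (Sf2 fixes flow; stroke at Sf2)
#3 stroke at J3  (C1 integral (e out))
#1 stroke at J2  (J3: bond 3 brought effort, rest push out)
#0 stroke at J1  (J2: bond 1 brought effort, rest push out)
#4 stroke at R1  (J1 effort already set via bond 0)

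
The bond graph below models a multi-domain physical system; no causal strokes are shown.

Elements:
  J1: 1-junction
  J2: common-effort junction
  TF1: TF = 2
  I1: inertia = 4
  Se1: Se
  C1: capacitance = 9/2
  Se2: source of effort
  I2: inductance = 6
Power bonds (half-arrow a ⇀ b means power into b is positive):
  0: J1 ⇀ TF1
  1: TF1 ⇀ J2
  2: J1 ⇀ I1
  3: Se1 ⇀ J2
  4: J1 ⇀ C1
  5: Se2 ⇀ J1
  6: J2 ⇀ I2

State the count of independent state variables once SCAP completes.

#3 stroke→J2  (source Se1 imposes e)
#5 stroke→J1  (Se2 (Se) sets effort on bond)
#1 stroke→TF1  (common-e at J2 fixed by 3)
#6 stroke→I2  (J2: bond 3 brought effort, rest push out)
#0 stroke→J1  (TF TF1: opposite of bond 1)
#2 stroke→I1  (I1 outputs flow p/I1)
#4 stroke→J1  (common-f at J1 fixed by 2)

3  (C1, I1, I2 all integral)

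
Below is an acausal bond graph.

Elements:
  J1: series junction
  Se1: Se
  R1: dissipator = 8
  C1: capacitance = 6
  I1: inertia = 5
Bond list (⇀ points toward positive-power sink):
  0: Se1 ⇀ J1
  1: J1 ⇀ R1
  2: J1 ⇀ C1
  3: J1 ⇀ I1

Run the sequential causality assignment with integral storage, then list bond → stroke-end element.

#0 →J1
#1 →J1
#2 →J1
#3 →I1

b0 |J1  (source Se1 imposes e)
b2 |J1  (C1 integral (e out))
b3 |I1  (I1: I, integral causality)
b1 |J1  (J1 flow already set via bond 3)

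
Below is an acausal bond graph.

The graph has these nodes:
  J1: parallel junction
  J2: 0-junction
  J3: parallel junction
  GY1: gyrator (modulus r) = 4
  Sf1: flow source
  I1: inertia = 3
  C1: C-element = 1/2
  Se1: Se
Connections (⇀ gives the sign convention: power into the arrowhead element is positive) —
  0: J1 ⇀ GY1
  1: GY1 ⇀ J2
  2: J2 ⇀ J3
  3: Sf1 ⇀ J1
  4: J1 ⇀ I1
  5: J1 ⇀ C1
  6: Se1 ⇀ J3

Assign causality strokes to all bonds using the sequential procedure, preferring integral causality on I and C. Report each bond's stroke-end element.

#3 stroke at Sf1  (source Sf1 imposes f)
#6 stroke at J3  (Se1 (Se) sets effort on bond)
#2 stroke at J2  (common-e at J3 fixed by 6)
#1 stroke at GY1  (common-e at J2 fixed by 2)
#0 stroke at GY1  (through GY1, causality inverts; strokes same side of GY1)
#4 stroke at I1  (I1 outputs flow p/I1)
#5 stroke at J1  (J1: last free bond brings effort in)

#0 stroke→GY1
#1 stroke→GY1
#2 stroke→J2
#3 stroke→Sf1
#4 stroke→I1
#5 stroke→J1
#6 stroke→J3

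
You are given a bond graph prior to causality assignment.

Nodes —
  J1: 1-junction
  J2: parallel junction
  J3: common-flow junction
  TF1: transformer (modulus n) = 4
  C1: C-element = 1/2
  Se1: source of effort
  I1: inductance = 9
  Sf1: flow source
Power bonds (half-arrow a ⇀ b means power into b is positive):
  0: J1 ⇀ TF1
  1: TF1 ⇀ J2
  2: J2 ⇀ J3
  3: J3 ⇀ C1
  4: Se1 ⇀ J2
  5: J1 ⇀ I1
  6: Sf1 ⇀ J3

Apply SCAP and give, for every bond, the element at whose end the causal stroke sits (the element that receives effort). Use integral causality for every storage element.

β0 →J1
β1 →TF1
β2 →J3
β3 →J3
β4 →J2
β5 →I1
β6 →Sf1

#4 stroke at J2  (Se1 fixes effort; stroke away)
#6 stroke at Sf1  (Sf1 fixes flow; stroke at Sf1)
#1 stroke at TF1  (J2 effort already set via bond 4)
#2 stroke at J3  (common-e at J2 fixed by 4)
#3 stroke at J3  (common-f at J3 fixed by 6)
#0 stroke at J1  (TF TF1: opposite of bond 1)
#5 stroke at I1  (J1 needs exactly one f-in)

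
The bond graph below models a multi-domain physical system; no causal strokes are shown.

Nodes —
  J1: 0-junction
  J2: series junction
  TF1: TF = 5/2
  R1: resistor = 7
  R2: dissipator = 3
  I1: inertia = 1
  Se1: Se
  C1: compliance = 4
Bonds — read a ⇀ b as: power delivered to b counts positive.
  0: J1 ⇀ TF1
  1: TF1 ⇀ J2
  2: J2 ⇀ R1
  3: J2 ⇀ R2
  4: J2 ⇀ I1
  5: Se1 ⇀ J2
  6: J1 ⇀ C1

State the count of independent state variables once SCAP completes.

2  (C1, I1 all integral)

bond 5 |J2  (Se1 (Se) sets effort on bond)
bond 4 |I1  (I1: I, integral causality)
bond 1 |J2  (J2 flow already set via bond 4)
bond 2 |J2  (common-f at J2 fixed by 4)
bond 3 |J2  (common-f at J2 fixed by 4)
bond 0 |TF1  (TF1 one-in-one-out from 1)
bond 6 |J1  (J1 needs exactly one e-in)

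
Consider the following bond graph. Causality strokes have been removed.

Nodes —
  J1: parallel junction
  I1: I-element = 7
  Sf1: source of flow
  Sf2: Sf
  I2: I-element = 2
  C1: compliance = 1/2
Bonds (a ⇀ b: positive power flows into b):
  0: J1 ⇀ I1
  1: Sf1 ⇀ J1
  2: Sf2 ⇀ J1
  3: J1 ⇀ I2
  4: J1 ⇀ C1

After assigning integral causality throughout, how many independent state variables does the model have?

3  (C1, I1, I2 all integral)

β1 |Sf1  (source Sf1 imposes f)
β2 |Sf2  (Sf2: flow source, stroke at near end)
β0 |I1  (I1: I, integral causality)
β3 |I2  (I2 outputs flow p/I2)
β4 |J1  (only one effort-in slot at J1)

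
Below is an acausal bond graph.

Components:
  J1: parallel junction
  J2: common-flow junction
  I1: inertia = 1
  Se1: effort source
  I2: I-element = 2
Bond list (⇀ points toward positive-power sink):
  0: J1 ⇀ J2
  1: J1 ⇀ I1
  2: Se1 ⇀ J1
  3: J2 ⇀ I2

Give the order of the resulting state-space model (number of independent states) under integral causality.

2  (I1, I2 all integral)

β2 →J1  (Se1 fixes effort; stroke away)
β0 →J2  (J1 effort already set via bond 2)
β1 →I1  (J1 effort already set via bond 2)
β3 →I2  (only one flow-in slot at J2)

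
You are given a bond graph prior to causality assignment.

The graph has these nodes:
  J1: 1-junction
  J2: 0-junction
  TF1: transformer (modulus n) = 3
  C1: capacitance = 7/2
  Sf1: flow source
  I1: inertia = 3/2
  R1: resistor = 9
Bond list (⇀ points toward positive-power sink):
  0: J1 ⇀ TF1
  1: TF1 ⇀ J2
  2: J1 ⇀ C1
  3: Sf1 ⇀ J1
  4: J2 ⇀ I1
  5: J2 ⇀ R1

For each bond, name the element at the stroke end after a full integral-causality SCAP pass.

β3 stroke→Sf1  (Sf1 (Sf) sets flow on bond)
β0 stroke→J1  (J1: bond 3 brought flow, rest push out)
β2 stroke→J1  (J1: bond 3 brought flow, rest push out)
β1 stroke→TF1  (TF TF1: opposite of bond 0)
β4 stroke→I1  (I1 integral (f out))
β5 stroke→J2  (J2 needs exactly one e-in)

#0 stroke→J1
#1 stroke→TF1
#2 stroke→J1
#3 stroke→Sf1
#4 stroke→I1
#5 stroke→J2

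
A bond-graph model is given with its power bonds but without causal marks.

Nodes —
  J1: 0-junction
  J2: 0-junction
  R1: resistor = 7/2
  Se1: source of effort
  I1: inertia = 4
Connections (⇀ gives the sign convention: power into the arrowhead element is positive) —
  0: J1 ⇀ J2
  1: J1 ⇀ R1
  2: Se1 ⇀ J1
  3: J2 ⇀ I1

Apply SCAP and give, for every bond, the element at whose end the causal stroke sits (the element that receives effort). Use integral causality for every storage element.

β0 stroke→J2
β1 stroke→R1
β2 stroke→J1
β3 stroke→I1

β2 stroke at J1  (source Se1 imposes e)
β0 stroke at J2  (common-e at J1 fixed by 2)
β1 stroke at R1  (0-jn J1 has e-setter on 2)
β3 stroke at I1  (common-e at J2 fixed by 0)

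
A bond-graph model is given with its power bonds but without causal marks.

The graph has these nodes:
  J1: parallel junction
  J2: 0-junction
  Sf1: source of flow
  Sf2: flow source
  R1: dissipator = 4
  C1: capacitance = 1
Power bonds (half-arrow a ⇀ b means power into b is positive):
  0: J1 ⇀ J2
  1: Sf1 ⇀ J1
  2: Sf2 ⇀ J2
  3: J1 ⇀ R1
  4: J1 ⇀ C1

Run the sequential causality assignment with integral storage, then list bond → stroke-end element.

bond 1 |Sf1  (source Sf1 imposes f)
bond 2 |Sf2  (Sf2 (Sf) sets flow on bond)
bond 0 |J2  (J2 needs exactly one e-in)
bond 4 |J1  (C1 integral (e out))
bond 3 |R1  (common-e at J1 fixed by 4)

b0 |J2
b1 |Sf1
b2 |Sf2
b3 |R1
b4 |J1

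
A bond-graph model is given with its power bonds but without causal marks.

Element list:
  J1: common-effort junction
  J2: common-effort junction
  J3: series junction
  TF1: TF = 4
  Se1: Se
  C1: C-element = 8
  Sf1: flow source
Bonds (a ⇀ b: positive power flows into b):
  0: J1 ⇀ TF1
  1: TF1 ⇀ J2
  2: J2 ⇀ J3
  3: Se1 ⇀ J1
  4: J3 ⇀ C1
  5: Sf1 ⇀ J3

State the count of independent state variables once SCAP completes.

#3 stroke at J1  (Se1: effort source, stroke at far end)
#5 stroke at Sf1  (Sf1 (Sf) sets flow on bond)
#0 stroke at TF1  (J1 effort already set via bond 3)
#2 stroke at J3  (J3: bond 5 brought flow, rest push out)
#4 stroke at J3  (common-f at J3 fixed by 5)
#1 stroke at J2  (TF1: transformer flips bond 0)

1  (C1 all integral)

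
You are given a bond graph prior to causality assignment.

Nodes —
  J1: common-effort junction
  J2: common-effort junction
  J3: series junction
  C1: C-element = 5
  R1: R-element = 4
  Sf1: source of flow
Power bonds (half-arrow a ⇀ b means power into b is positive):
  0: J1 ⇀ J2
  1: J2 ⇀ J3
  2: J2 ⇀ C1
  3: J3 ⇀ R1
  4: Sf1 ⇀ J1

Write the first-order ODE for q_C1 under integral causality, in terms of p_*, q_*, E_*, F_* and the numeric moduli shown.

dq_C1/dt = F_Sf1 - q_C1/20

β4 |Sf1  (Sf1 fixes flow; stroke at Sf1)
β0 |J1  (J1: last free bond brings effort in)
β2 |J2  (C1 outputs effort q/C1)
β1 |J3  (J2: bond 2 brought effort, rest push out)
β3 |R1  (J3: last free bond brings flow in)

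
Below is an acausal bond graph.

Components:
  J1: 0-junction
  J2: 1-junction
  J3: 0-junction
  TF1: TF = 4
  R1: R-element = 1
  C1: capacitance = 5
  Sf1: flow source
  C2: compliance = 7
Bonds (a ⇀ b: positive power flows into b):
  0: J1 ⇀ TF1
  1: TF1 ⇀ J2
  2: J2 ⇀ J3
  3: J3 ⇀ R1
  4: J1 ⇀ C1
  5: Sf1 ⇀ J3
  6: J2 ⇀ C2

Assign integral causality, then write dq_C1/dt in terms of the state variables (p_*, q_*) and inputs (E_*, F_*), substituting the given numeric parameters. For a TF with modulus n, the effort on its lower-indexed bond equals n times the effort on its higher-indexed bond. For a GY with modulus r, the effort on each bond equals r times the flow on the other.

dq_C1/dt = F_Sf1/4 - q_C1/80 + q_C2/28

#5 |Sf1  (Sf1: flow source, stroke at near end)
#4 |J1  (C1: C, integral causality)
#0 |TF1  (0-jn J1 has e-setter on 4)
#1 |J2  (TF1 one-in-one-out from 0)
#6 |J2  (C2 outputs effort q/C2)
#2 |J3  (J2 needs exactly one f-in)
#3 |R1  (J3 effort already set via bond 2)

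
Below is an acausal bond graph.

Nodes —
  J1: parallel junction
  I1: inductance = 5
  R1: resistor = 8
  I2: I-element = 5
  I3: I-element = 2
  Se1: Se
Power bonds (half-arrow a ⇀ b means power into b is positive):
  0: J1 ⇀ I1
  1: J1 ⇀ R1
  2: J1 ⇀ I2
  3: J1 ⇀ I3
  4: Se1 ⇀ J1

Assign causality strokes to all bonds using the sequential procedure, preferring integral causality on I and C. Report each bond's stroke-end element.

b0 →I1
b1 →R1
b2 →I2
b3 →I3
b4 →J1

β4 stroke→J1  (Se1 fixes effort; stroke away)
β0 stroke→I1  (0-jn J1 has e-setter on 4)
β1 stroke→R1  (J1 effort already set via bond 4)
β2 stroke→I2  (common-e at J1 fixed by 4)
β3 stroke→I3  (J1: bond 4 brought effort, rest push out)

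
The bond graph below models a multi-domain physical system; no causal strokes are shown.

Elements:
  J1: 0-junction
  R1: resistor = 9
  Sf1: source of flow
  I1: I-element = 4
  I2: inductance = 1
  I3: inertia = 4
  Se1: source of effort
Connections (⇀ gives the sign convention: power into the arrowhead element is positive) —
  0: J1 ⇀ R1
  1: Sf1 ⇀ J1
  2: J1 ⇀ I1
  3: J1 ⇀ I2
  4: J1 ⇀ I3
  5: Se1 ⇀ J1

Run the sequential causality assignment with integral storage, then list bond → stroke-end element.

#0 →R1
#1 →Sf1
#2 →I1
#3 →I2
#4 →I3
#5 →J1

bond 1 stroke at Sf1  (Sf1 (Sf) sets flow on bond)
bond 5 stroke at J1  (Se1 (Se) sets effort on bond)
bond 0 stroke at R1  (0-jn J1 has e-setter on 5)
bond 2 stroke at I1  (J1 effort already set via bond 5)
bond 3 stroke at I2  (J1: bond 5 brought effort, rest push out)
bond 4 stroke at I3  (0-jn J1 has e-setter on 5)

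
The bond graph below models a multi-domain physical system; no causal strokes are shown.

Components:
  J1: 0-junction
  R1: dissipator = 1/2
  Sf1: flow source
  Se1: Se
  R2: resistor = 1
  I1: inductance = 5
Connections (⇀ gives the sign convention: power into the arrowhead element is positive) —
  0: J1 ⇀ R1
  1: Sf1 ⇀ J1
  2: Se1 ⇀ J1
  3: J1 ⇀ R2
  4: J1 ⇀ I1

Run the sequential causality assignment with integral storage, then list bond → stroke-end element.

β0 →R1
β1 →Sf1
β2 →J1
β3 →R2
β4 →I1

b1 stroke at Sf1  (source Sf1 imposes f)
b2 stroke at J1  (Se1: effort source, stroke at far end)
b0 stroke at R1  (J1 effort already set via bond 2)
b3 stroke at R2  (J1 effort already set via bond 2)
b4 stroke at I1  (common-e at J1 fixed by 2)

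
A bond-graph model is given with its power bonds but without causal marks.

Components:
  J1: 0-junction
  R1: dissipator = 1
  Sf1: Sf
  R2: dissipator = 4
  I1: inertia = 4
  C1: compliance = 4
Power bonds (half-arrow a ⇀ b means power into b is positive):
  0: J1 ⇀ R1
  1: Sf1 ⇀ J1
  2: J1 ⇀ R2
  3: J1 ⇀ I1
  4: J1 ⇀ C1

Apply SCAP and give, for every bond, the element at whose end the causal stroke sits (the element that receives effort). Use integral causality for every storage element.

bond 0 →R1
bond 1 →Sf1
bond 2 →R2
bond 3 →I1
bond 4 →J1

#1 →Sf1  (Sf1 (Sf) sets flow on bond)
#3 →I1  (prefer integral on I1)
#4 →J1  (prefer integral on C1)
#0 →R1  (J1 effort already set via bond 4)
#2 →R2  (J1 effort already set via bond 4)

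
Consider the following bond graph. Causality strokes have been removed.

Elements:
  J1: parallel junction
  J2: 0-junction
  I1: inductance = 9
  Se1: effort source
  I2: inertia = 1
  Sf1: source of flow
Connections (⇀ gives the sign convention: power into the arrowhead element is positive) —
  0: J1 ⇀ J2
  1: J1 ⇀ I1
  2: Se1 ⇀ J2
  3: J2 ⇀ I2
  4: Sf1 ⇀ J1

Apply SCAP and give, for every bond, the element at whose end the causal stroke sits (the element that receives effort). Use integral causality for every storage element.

#2 →J2  (Se1 (Se) sets effort on bond)
#4 →Sf1  (source Sf1 imposes f)
#0 →J1  (0-jn J2 has e-setter on 2)
#3 →I2  (common-e at J2 fixed by 2)
#1 →I1  (J1 effort already set via bond 0)

β0 |J1
β1 |I1
β2 |J2
β3 |I2
β4 |Sf1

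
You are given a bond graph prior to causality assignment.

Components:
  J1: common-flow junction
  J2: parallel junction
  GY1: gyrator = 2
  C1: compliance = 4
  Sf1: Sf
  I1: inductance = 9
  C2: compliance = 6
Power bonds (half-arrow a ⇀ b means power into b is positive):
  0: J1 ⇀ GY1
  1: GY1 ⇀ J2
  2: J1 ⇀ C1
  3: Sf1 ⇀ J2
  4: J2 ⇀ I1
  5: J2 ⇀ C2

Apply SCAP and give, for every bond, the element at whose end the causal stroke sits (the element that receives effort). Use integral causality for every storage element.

#0 →GY1
#1 →GY1
#2 →J1
#3 →Sf1
#4 →I1
#5 →J2

bond 3 stroke→Sf1  (source Sf1 imposes f)
bond 2 stroke→J1  (prefer integral on C1)
bond 0 stroke→GY1  (J1 needs exactly one f-in)
bond 1 stroke→GY1  (GY GY1: same side as bond 0)
bond 4 stroke→I1  (I1 integral (f out))
bond 5 stroke→J2  (closing 0-jn rule on J2)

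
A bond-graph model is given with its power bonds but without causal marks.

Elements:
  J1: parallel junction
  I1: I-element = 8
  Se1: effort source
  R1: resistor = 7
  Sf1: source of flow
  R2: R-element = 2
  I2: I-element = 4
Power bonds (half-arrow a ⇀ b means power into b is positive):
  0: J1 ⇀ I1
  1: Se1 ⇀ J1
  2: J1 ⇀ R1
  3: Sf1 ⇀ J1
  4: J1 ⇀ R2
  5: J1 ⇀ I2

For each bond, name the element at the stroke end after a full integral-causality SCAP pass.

bond 1 stroke→J1  (Se1 fixes effort; stroke away)
bond 3 stroke→Sf1  (Sf1: flow source, stroke at near end)
bond 0 stroke→I1  (0-jn J1 has e-setter on 1)
bond 2 stroke→R1  (J1: bond 1 brought effort, rest push out)
bond 4 stroke→R2  (common-e at J1 fixed by 1)
bond 5 stroke→I2  (J1 effort already set via bond 1)

β0 stroke at I1
β1 stroke at J1
β2 stroke at R1
β3 stroke at Sf1
β4 stroke at R2
β5 stroke at I2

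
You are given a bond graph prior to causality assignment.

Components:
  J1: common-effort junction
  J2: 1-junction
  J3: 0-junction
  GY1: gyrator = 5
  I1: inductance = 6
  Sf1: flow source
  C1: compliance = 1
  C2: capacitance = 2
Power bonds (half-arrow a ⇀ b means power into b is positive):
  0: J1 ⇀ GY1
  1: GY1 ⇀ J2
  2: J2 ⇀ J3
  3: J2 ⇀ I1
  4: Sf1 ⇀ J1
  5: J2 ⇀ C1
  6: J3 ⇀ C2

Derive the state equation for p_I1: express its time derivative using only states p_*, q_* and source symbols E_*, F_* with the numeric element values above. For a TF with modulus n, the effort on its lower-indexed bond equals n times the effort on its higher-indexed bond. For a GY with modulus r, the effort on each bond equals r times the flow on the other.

β4 |Sf1  (Sf1 (Sf) sets flow on bond)
β0 |J1  (J1 needs exactly one e-in)
β1 |J2  (GY1 both-in/both-out from 0)
β3 |I1  (I1 outputs flow p/I1)
β2 |J2  (common-f at J2 fixed by 3)
β5 |J2  (common-f at J2 fixed by 3)
β6 |J3  (J3 needs exactly one e-in)

dp_I1/dt = 5*F_Sf1 - q_C1 - q_C2/2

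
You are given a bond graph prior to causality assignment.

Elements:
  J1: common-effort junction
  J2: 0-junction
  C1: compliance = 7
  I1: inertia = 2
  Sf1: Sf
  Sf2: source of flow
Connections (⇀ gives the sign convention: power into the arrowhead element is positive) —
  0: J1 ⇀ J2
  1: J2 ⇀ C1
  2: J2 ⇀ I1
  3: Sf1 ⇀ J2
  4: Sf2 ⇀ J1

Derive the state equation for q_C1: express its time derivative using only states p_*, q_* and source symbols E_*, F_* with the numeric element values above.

β3 stroke at Sf1  (Sf1 (Sf) sets flow on bond)
β4 stroke at Sf2  (Sf2 (Sf) sets flow on bond)
β0 stroke at J1  (closing 0-jn rule on J1)
β1 stroke at J2  (prefer integral on C1)
β2 stroke at I1  (0-jn J2 has e-setter on 1)

dq_C1/dt = F_Sf1 + F_Sf2 - p_I1/2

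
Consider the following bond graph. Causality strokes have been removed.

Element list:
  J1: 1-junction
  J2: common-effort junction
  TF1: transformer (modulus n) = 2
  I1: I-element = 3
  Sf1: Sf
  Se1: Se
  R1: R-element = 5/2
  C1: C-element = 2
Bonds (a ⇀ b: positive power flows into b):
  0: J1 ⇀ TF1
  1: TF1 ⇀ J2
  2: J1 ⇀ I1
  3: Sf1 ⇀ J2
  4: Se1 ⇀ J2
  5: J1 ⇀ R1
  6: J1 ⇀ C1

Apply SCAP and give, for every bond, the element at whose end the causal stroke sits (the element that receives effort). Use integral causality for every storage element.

bond 3 →Sf1  (Sf1: flow source, stroke at near end)
bond 4 →J2  (Se1: effort source, stroke at far end)
bond 1 →TF1  (J2: bond 4 brought effort, rest push out)
bond 0 →J1  (through TF1, causality passes straight; one stroke at TF1)
bond 2 →I1  (I1: I, integral causality)
bond 5 →J1  (common-f at J1 fixed by 2)
bond 6 →J1  (common-f at J1 fixed by 2)

bond 0 stroke at J1
bond 1 stroke at TF1
bond 2 stroke at I1
bond 3 stroke at Sf1
bond 4 stroke at J2
bond 5 stroke at J1
bond 6 stroke at J1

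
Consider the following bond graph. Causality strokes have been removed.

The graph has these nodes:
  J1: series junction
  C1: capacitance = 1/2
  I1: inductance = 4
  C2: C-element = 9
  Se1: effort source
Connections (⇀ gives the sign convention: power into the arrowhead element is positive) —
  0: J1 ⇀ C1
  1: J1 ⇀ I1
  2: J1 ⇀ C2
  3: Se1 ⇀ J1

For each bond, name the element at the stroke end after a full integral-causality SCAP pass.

b3 |J1  (Se1 fixes effort; stroke away)
b0 |J1  (C1 integral (e out))
b1 |I1  (I1: I, integral causality)
b2 |J1  (J1 flow already set via bond 1)

b0 |J1
b1 |I1
b2 |J1
b3 |J1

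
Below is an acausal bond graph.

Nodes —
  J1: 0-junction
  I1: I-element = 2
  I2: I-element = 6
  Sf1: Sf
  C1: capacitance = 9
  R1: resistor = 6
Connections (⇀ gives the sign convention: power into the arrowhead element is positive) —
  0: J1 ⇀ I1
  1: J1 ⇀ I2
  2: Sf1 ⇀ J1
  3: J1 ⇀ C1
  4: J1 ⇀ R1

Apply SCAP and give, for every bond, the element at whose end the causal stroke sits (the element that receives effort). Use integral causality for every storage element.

b0 →I1
b1 →I2
b2 →Sf1
b3 →J1
b4 →R1

b2 |Sf1  (Sf1 fixes flow; stroke at Sf1)
b0 |I1  (prefer integral on I1)
b1 |I2  (I2 outputs flow p/I2)
b3 |J1  (C1 outputs effort q/C1)
b4 |R1  (0-jn J1 has e-setter on 3)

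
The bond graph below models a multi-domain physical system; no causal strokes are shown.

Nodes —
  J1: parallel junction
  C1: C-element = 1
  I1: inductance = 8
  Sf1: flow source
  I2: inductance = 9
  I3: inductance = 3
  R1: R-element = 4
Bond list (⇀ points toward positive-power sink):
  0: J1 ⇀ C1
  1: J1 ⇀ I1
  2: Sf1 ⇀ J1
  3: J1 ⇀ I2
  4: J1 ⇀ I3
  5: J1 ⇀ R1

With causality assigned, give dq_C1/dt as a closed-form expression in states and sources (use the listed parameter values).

b2 →Sf1  (Sf1 fixes flow; stroke at Sf1)
b0 →J1  (C1: C, integral causality)
b1 →I1  (J1: bond 0 brought effort, rest push out)
b3 →I2  (J1: bond 0 brought effort, rest push out)
b4 →I3  (J1 effort already set via bond 0)
b5 →R1  (common-e at J1 fixed by 0)

dq_C1/dt = F_Sf1 - p_I1/8 - p_I2/9 - p_I3/3 - q_C1/4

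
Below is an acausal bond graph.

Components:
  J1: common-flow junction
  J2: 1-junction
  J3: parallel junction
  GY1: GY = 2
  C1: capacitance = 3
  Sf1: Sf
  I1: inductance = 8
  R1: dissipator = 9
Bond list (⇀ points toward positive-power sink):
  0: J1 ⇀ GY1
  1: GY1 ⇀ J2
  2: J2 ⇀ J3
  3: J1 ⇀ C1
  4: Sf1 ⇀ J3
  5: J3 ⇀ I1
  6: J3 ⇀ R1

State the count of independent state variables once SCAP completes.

2  (C1, I1 all integral)

#4 stroke→Sf1  (Sf1: flow source, stroke at near end)
#3 stroke→J1  (C1: C, integral causality)
#0 stroke→GY1  (closing 1-jn rule on J1)
#1 stroke→GY1  (GY1: gyrator matches bond 0)
#2 stroke→J2  (common-f at J2 fixed by 1)
#5 stroke→I1  (I1 outputs flow p/I1)
#6 stroke→J3  (J3 needs exactly one e-in)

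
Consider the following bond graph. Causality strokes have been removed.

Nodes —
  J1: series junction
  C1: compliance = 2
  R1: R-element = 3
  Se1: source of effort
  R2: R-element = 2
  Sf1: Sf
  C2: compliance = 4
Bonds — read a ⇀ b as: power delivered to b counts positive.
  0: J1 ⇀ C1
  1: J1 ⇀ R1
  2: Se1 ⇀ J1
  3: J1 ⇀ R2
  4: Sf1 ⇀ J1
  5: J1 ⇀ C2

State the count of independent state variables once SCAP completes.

2  (C1, C2 all integral)

#2 stroke→J1  (Se1 fixes effort; stroke away)
#4 stroke→Sf1  (Sf1 (Sf) sets flow on bond)
#0 stroke→J1  (common-f at J1 fixed by 4)
#1 stroke→J1  (1-jn J1 has f-setter on 4)
#3 stroke→J1  (common-f at J1 fixed by 4)
#5 stroke→J1  (J1: bond 4 brought flow, rest push out)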